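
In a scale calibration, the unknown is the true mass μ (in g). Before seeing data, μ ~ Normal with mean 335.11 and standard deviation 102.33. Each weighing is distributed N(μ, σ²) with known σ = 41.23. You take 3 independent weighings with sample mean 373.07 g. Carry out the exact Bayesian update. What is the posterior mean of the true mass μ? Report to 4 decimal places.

For Normal data with known variance σ², a Normal(μ₀, σ₀²) prior on μ is conjugate. Posterior precision = 1/σ₀² + n/σ²; posterior mean is the precision-weighted average of μ₀ and x̄.
n·x̄ = 3·373.07 = 1119.21.
σ₀² = 102.33² = 10471.4289, σ² = 41.23² = 1699.9129; σ² + n·σ₀² = 1699.9129 + 3·10471.4289 = 33114.1996.
Posterior mean = (μ₀/σ₀² + n·x̄/σ²)/(1/σ₀² + n/σ²) = (σ²·μ₀ + σ₀²·n·x̄)/(σ² + n·σ₀²) = (1699.9129·335.11 + 10471.4289·1119.21)/33114.1996 = 12289385.751088/33114.1996 = 371.1213.

371.1213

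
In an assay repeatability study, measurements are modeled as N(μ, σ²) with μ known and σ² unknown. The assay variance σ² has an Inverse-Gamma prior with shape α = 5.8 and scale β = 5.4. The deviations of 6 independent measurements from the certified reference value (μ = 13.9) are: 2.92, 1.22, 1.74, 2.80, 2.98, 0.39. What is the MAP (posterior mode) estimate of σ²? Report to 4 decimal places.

2.0773

With known mean μ and an Inverse-Gamma(α, β) prior on σ², the Normal likelihood is conjugate: posterior is Inv-Gamma(α + n/2, β + Σ(xᵢ−μ)²/2).
Σ(xᵢ−μ)² = (2.92)² + (1.22)² + (1.74)² + (2.80)² + (2.98)² + (0.39)² = 29.9149.
Posterior: Inv-Gamma(5.8 + 6/2, 5.4 + 29.9149/2) = Inv-Gamma(8.80, 20.35745).
Mode = β/(α+1) = 20.35745/9.80 = 2.0773.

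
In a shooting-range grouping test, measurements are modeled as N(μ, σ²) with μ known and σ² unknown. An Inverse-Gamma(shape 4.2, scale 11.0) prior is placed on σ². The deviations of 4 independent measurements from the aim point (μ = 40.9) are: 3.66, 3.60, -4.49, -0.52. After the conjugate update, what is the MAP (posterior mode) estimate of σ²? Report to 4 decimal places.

With known mean μ and an Inverse-Gamma(α, β) prior on σ², the Normal likelihood is conjugate: posterior is Inv-Gamma(α + n/2, β + Σ(xᵢ−μ)²/2).
Σ(xᵢ−μ)² = (3.66)² + (3.60)² + (-4.49)² + (-0.52)² = 46.7861.
Posterior: Inv-Gamma(4.2 + 4/2, 11.0 + 46.7861/2) = Inv-Gamma(6.20, 34.39305).
Mode = β/(α+1) = 34.39305/7.20 = 4.7768.

4.7768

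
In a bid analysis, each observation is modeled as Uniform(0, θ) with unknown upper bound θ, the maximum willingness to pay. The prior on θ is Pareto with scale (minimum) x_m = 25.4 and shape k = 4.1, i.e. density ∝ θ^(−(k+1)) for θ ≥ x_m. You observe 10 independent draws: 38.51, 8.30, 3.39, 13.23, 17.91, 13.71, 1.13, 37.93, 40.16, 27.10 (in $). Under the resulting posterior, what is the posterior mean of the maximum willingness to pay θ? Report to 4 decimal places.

A Pareto(scale x_m, shape k) prior on the upper bound θ of Uniform(0, θ) is conjugate: posterior is Pareto(max(x_m, max xᵢ), k + n).
Sample maximum = 40.16; prior scale x_m = 25.4 → posterior scale = max = 40.16.
Posterior shape = 4.1 + 10 = 14.1.
E[θ|data] = k·x_m/(k−1) = 14.1·40.16/13.1 = 43.2256.

43.2256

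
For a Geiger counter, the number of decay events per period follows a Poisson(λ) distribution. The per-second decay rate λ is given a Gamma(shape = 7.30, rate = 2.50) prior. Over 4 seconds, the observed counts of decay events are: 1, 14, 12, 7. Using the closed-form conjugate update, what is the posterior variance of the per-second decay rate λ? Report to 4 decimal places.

0.9775

With a Gamma(shape α, rate β) prior, the Poisson likelihood is conjugate: the posterior is Gamma(α + ΣXᵢ, β + n).
Sum of counts S = 34 over n = 4 seconds.
Posterior: Gamma(α+S, β+n) = Gamma(7.30+34, 2.50+4) = Gamma(41.30, 6.50).
Var = α/β² = 41.30/6.50² = 0.9775.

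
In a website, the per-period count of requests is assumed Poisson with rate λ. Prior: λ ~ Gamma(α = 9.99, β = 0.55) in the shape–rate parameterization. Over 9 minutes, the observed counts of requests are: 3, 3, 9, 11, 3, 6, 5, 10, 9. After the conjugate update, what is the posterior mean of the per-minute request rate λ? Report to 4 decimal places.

With a Gamma(shape α, rate β) prior, the Poisson likelihood is conjugate: the posterior is Gamma(α + ΣXᵢ, β + n).
Sum of counts S = 59 over n = 9 minutes.
Posterior: Gamma(α+S, β+n) = Gamma(9.99+59, 0.55+9) = Gamma(68.99, 9.55).
Posterior mean = α/β = 68.99/9.55 = 7.2241.

7.2241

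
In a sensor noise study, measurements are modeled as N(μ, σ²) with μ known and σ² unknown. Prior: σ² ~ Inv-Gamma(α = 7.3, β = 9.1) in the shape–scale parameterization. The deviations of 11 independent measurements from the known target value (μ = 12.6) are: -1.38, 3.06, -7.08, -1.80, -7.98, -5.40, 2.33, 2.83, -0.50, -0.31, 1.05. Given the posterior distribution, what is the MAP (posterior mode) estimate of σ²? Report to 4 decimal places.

6.9044

With known mean μ and an Inverse-Gamma(α, β) prior on σ², the Normal likelihood is conjugate: posterior is Inv-Gamma(α + n/2, β + Σ(xᵢ−μ)²/2).
Σ(xᵢ−μ)² = (-1.38)² + (3.06)² + (-7.08)² + (-1.80)² + (-7.98)² + (-5.40)² + (2.33)² + (2.83)² + (-0.50)² + (-0.31)² + (1.05)² = 172.3612.
Posterior: Inv-Gamma(7.3 + 11/2, 9.1 + 172.3612/2) = Inv-Gamma(12.80, 95.28060).
Mode = β/(α+1) = 95.28060/13.80 = 6.9044.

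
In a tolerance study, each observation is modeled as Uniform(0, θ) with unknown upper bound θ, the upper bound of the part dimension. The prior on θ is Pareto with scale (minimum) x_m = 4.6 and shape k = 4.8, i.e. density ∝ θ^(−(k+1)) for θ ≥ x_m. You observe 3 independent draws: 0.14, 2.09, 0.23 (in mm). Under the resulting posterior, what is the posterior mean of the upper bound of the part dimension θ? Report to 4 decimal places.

A Pareto(scale x_m, shape k) prior on the upper bound θ of Uniform(0, θ) is conjugate: posterior is Pareto(max(x_m, max xᵢ), k + n).
Sample maximum = 2.09; prior scale x_m = 4.6 → posterior scale = max = 4.60.
Posterior shape = 4.8 + 3 = 7.8.
E[θ|data] = k·x_m/(k−1) = 7.8·4.60/6.8 = 5.2765.

5.2765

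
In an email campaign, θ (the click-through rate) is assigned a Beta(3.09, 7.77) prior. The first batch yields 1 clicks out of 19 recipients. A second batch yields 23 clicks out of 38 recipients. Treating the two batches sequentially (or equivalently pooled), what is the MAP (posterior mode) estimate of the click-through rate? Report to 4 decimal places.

The Beta prior is conjugate to a Binomial/Bernoulli likelihood; the update adds successes to α and failures to β.
After batch 1: Beta(3.09+1, 7.77+18) = Beta(4.09, 25.77).
After batch 2: Beta(4.09+23, 25.77+15) = Beta(27.09, 40.77).
Mode of Beta(a,b) for a,b>1 is (a−1)/(a+b−2) = 26.09/65.86 = 0.3961.

0.3961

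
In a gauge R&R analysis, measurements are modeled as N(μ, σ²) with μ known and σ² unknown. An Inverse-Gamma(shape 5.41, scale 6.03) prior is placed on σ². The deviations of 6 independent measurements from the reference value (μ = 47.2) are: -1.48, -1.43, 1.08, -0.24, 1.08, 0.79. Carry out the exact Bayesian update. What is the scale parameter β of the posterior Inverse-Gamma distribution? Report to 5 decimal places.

With known mean μ and an Inverse-Gamma(α, β) prior on σ², the Normal likelihood is conjugate: posterior is Inv-Gamma(α + n/2, β + Σ(xᵢ−μ)²/2).
Σ(xᵢ−μ)² = (-1.48)² + (-1.43)² + (1.08)² + (-0.24)² + (1.08)² + (0.79)² = 7.2498.
Posterior: Inv-Gamma(5.41 + 6/2, 6.03 + 7.2498/2) = Inv-Gamma(8.41, 9.65490).
Posterior β = 9.65490.

9.65490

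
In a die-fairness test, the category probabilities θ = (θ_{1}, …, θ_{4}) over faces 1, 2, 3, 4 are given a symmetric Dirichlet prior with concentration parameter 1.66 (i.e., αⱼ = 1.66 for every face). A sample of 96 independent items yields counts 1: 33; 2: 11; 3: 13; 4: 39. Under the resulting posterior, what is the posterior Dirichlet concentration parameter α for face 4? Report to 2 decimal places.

The Dirichlet prior is conjugate to the Multinomial likelihood: each posterior αⱼ = prior αⱼ + observed count nⱼ.
Posterior concentration: (34.66, 12.66, 14.66, 40.66), total = 102.64.
α_{4} = 1.66 + 39 = 40.66.

40.66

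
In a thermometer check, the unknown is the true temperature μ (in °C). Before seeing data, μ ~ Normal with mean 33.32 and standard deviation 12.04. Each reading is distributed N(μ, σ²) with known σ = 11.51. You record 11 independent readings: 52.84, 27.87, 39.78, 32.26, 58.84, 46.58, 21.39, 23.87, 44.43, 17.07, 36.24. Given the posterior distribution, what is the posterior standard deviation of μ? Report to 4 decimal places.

3.3346

For Normal data with known variance σ², a Normal(μ₀, σ₀²) prior on μ is conjugate. Posterior precision = 1/σ₀² + n/σ²; posterior mean is the precision-weighted average of μ₀ and x̄.
σ₀² = 12.04² = 144.9616, σ² = 11.51² = 132.4801; σ² + n·σ₀² = 132.4801 + 11·144.9616 = 1727.0577.
Posterior precision = 1/σ₀² + n/σ² = 1/144.9616 + 11/132.4801 = (σ² + n·σ₀²)/(σ₀²σ²) = 1727.0577/(144.9616·132.4801); posterior variance σₙ² = σ₀²σ²/(σ² + n·σ₀²) = 144.9616·132.4801/1727.0577 = 11.119795.
Posterior SD = √σₙ² = √(144.9616·132.4801/1727.0577) = 3.3346.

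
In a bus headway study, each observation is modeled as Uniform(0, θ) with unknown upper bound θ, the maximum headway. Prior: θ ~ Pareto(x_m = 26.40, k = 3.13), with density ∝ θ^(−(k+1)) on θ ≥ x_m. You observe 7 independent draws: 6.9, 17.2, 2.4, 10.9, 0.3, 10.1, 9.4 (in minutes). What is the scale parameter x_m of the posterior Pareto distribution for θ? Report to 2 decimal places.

26.40

A Pareto(scale x_m, shape k) prior on the upper bound θ of Uniform(0, θ) is conjugate: posterior is Pareto(max(x_m, max xᵢ), k + n).
Sample maximum = 17.2; prior scale x_m = 26.40 → posterior scale = max = 26.40.
Posterior shape = 3.13 + 7 = 10.13.
Posterior scale x_m = 26.40.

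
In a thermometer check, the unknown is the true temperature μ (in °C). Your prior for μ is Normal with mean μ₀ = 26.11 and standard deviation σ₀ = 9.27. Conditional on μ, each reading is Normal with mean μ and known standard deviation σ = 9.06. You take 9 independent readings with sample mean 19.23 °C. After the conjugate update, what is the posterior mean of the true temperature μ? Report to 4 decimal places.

19.8901

For Normal data with known variance σ², a Normal(μ₀, σ₀²) prior on μ is conjugate. Posterior precision = 1/σ₀² + n/σ²; posterior mean is the precision-weighted average of μ₀ and x̄.
n·x̄ = 9·19.23 = 173.07.
σ₀² = 9.27² = 85.9329, σ² = 9.06² = 82.0836; σ² + n·σ₀² = 82.0836 + 9·85.9329 = 855.4797.
Posterior mean = (μ₀/σ₀² + n·x̄/σ²)/(1/σ₀² + n/σ²) = (σ²·μ₀ + σ₀²·n·x̄)/(σ² + n·σ₀²) = (82.0836·26.11 + 85.9329·173.07)/855.4797 = 17015.609799/855.4797 = 19.8901.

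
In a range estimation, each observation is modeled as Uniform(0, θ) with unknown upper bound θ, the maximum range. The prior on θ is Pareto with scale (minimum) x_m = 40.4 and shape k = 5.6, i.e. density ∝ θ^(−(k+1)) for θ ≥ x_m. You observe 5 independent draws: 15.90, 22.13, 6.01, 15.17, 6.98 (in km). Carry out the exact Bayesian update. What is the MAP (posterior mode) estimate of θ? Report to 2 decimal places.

40.40

A Pareto(scale x_m, shape k) prior on the upper bound θ of Uniform(0, θ) is conjugate: posterior is Pareto(max(x_m, max xᵢ), k + n).
Sample maximum = 22.13; prior scale x_m = 40.4 → posterior scale = max = 40.40.
Posterior shape = 5.6 + 5 = 10.6.
The Pareto density is decreasing on [x_m, ∞), so the mode is x_m = 40.40.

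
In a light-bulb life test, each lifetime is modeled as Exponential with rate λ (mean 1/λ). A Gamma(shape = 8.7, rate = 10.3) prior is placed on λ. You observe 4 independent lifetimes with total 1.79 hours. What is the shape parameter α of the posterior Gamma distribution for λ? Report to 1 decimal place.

With a Gamma(shape α, rate β) prior on the exponential rate λ, the posterior after n observations with total T = Σxᵢ is Gamma(α+n, β+T).
Posterior: Gamma(8.7+4, 10.3+1.79) = Gamma(12.7, 12.09).
Posterior α = 12.7.

12.7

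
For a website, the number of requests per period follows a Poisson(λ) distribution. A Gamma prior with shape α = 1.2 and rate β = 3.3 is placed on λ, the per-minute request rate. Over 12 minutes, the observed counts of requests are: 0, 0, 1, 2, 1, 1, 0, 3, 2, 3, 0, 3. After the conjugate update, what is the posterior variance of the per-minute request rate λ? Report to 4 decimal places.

0.0735

With a Gamma(shape α, rate β) prior, the Poisson likelihood is conjugate: the posterior is Gamma(α + ΣXᵢ, β + n).
Sum of counts S = 16 over n = 12 minutes.
Posterior: Gamma(α+S, β+n) = Gamma(1.2+16, 3.3+12) = Gamma(17.2, 15.3).
Var = α/β² = 17.2/15.3² = 0.0735.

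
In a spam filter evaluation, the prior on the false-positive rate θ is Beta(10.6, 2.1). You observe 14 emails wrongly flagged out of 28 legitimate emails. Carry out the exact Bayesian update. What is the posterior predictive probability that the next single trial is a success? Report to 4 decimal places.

The Beta prior is conjugate to a Binomial/Bernoulli likelihood; the update adds successes to α and failures to β.
Posterior: Beta(α+k, β+n−k) = Beta(10.6+14, 2.1+14) = Beta(24.6, 16.1).
For a single future Bernoulli trial, P(success | data) = α/(α+β) = 0.6044.

0.6044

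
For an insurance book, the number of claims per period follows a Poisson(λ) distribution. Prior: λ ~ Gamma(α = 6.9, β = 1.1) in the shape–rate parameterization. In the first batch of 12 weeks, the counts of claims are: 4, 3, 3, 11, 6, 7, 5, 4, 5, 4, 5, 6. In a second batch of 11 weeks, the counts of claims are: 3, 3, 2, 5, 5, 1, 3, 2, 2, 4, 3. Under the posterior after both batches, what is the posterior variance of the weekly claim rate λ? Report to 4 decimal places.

0.1772

With a Gamma(shape α, rate β) prior, the Poisson likelihood is conjugate: the posterior is Gamma(α + ΣXᵢ, β + n).
Batch 1: sum of counts S = 63 over n = 12 weeks.
After batch 1: Gamma(α+S, β+n) = Gamma(6.9+63, 1.1+12) = Gamma(69.9, 13.1).
Batch 2: sum of counts S = 33 over n = 11 weeks.
After batch 2: Gamma(α+S, β+n) = Gamma(69.9+33, 13.1+11) = Gamma(102.9, 24.1).
Var = α/β² = 102.9/24.1² = 0.1772.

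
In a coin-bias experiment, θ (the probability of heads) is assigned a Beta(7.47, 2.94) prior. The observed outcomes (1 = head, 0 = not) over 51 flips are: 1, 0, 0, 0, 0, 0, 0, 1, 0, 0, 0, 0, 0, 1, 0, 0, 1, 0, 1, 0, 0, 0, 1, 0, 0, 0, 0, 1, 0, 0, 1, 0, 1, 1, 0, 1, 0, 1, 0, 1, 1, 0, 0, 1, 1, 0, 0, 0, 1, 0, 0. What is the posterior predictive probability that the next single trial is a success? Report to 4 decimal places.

The Beta prior is conjugate to a Binomial/Bernoulli likelihood; the update adds successes to α and failures to β.
Posterior: Beta(α+k, β+n−k) = Beta(7.47+17, 2.94+34) = Beta(24.47, 36.94).
For a single future Bernoulli trial, P(success | data) = α/(α+β) = 0.3985.

0.3985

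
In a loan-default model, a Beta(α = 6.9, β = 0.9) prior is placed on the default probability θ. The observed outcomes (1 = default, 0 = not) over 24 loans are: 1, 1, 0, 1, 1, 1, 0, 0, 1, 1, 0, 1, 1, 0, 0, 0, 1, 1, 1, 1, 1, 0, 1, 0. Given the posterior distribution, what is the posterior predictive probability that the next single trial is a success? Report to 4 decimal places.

The Beta prior is conjugate to a Binomial/Bernoulli likelihood; the update adds successes to α and failures to β.
Posterior: Beta(α+k, β+n−k) = Beta(6.9+15, 0.9+9) = Beta(21.9, 9.9).
For a single future Bernoulli trial, P(success | data) = α/(α+β) = 0.6887.

0.6887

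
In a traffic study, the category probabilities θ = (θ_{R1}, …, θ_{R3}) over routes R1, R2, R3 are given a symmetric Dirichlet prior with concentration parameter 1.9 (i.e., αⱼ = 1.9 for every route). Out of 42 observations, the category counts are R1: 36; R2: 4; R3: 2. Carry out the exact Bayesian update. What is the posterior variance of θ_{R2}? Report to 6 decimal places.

0.002226

The Dirichlet prior is conjugate to the Multinomial likelihood: each posterior αⱼ = prior αⱼ + observed count nⱼ.
Posterior concentration: (37.9, 5.9, 3.9), total = 47.7.
Var[θ_j] = α_j(Σα−α_j)/((Σα)²(Σα+1)) = 5.9·41.8/(47.7²·48.7) = 0.002226.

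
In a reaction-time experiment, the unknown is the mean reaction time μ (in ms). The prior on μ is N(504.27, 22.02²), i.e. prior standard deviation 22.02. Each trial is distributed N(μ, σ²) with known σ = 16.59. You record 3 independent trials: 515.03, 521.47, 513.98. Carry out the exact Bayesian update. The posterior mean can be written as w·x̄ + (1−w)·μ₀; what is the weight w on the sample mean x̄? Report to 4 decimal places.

For Normal data with known variance σ², a Normal(μ₀, σ₀²) prior on μ is conjugate. Posterior precision = 1/σ₀² + n/σ²; posterior mean is the precision-weighted average of μ₀ and x̄.
σ₀² = 22.02² = 484.8804, σ² = 16.59² = 275.2281. Prior precision 1/σ₀² = 1/484.8804; data precision n/σ² = 3/275.2281.
w = (n/σ²)/(1/σ₀² + n/σ²) = n·σ₀²/(σ² + n·σ₀²) = 3·484.8804/(275.2281 + 3·484.8804) = 1454.6412/1729.8693 = 0.8409.

0.8409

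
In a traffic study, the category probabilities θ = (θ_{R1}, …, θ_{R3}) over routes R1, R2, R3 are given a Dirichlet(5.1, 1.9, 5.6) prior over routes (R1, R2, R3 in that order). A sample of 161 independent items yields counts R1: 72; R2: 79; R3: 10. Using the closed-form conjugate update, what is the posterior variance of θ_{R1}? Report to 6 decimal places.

0.001414

The Dirichlet prior is conjugate to the Multinomial likelihood: each posterior αⱼ = prior αⱼ + observed count nⱼ.
Posterior concentration: (77.1, 80.9, 15.6), total = 173.6.
Var[θ_j] = α_j(Σα−α_j)/((Σα)²(Σα+1)) = 77.1·96.5/(173.6²·174.6) = 0.001414.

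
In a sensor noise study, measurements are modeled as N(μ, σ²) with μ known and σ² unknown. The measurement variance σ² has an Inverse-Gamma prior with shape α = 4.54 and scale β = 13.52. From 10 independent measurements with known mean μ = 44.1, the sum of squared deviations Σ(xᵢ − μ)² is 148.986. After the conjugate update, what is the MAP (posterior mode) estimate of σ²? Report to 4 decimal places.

With known mean μ and an Inverse-Gamma(α, β) prior on σ², the Normal likelihood is conjugate: posterior is Inv-Gamma(α + n/2, β + Σ(xᵢ−μ)²/2).
Posterior: Inv-Gamma(4.54 + 10/2, 13.52 + 148.986/2) = Inv-Gamma(9.54, 88.0130).
Mode = β/(α+1) = 88.0130/10.54 = 8.3504.

8.3504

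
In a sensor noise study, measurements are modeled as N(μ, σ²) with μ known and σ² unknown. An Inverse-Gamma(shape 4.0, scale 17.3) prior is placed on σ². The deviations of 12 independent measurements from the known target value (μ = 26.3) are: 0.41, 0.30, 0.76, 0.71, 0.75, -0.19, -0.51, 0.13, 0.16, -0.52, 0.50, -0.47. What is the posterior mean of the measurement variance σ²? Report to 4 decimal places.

With known mean μ and an Inverse-Gamma(α, β) prior on σ², the Normal likelihood is conjugate: posterior is Inv-Gamma(α + n/2, β + Σ(xᵢ−μ)²/2).
Σ(xᵢ−μ)² = (0.41)² + (0.30)² + (0.76)² + (0.71)² + (0.75)² + (-0.19)² + (-0.51)² + (0.13)² + (0.16)² + (-0.52)² + (0.50)² + (-0.47)² = 2.9823.
Posterior: Inv-Gamma(4.0 + 12/2, 17.3 + 2.9823/2) = Inv-Gamma(10.00, 18.79115).
E[σ²|data] = β/(α−1) = 18.79115/9.00 = 2.0879.

2.0879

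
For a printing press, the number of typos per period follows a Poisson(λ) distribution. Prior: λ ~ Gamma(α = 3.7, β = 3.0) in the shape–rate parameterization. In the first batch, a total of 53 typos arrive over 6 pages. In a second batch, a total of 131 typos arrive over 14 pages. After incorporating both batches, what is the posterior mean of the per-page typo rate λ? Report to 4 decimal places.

8.1609

With a Gamma(shape α, rate β) prior, the Poisson likelihood is conjugate: the posterior is Gamma(α + ΣXᵢ, β + n).
After batch 1: Gamma(α+S, β+n) = Gamma(3.7+53, 3.0+6) = Gamma(56.7, 9.0).
After batch 2: Gamma(α+S, β+n) = Gamma(56.7+131, 9.0+14) = Gamma(187.7, 23.0).
Posterior mean = α/β = 187.7/23.0 = 8.1609.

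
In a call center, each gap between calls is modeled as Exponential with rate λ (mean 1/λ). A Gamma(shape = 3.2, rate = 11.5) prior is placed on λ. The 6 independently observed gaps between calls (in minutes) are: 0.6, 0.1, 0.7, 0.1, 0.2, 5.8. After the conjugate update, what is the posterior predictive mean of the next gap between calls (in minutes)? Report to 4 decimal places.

With a Gamma(shape α, rate β) prior on the exponential rate λ, the posterior after n observations with total T = Σxᵢ is Gamma(α+n, β+T).
Sum of observations T = 7.5 minutes; n = 6.
Posterior: Gamma(3.2+6, 11.5+7.5) = Gamma(9.2, 19.0).
The predictive distribution for the next observation is Lomax; its mean is β/(α−1) = 19.0/8.2 = 2.3171.

2.3171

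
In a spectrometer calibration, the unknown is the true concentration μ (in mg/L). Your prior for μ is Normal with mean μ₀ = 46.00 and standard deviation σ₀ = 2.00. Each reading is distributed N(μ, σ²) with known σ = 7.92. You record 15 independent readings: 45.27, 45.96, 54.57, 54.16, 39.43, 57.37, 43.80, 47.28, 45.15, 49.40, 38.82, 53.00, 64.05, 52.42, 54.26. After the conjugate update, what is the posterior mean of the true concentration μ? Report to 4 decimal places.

For Normal data with known variance σ², a Normal(μ₀, σ₀²) prior on μ is conjugate. Posterior precision = 1/σ₀² + n/σ²; posterior mean is the precision-weighted average of μ₀ and x̄.
Σxᵢ = 45.27 + 45.96 + 54.57 + 54.16 + 39.43 + 57.37 + 43.80 + 47.28 + 45.15 + 49.40 + 38.82 + 53.00 + 64.05 + 52.42 + 54.26 = 744.94, so n·x̄ = 744.94.
σ₀² = 2.00² = 4, σ² = 7.92² = 62.7264; σ² + n·σ₀² = 62.7264 + 15·4 = 122.7264.
Posterior mean = (μ₀/σ₀² + n·x̄/σ²)/(1/σ₀² + n/σ²) = (σ²·μ₀ + σ₀²·n·x̄)/(σ² + n·σ₀²) = (62.7264·46.00 + 4·744.94)/122.7264 = 5865.1744/122.7264 = 47.7906.

47.7906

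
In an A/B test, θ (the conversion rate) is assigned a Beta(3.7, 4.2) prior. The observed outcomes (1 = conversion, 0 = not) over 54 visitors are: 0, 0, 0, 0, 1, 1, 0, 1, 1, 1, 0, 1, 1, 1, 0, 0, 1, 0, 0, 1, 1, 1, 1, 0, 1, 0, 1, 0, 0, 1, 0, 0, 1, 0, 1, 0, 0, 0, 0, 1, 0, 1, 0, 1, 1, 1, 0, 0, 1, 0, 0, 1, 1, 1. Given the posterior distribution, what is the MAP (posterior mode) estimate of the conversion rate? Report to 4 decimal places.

0.4958

The Beta prior is conjugate to a Binomial/Bernoulli likelihood; the update adds successes to α and failures to β.
Posterior: Beta(α+k, β+n−k) = Beta(3.7+27, 4.2+27) = Beta(30.7, 31.2).
Mode of Beta(a,b) for a,b>1 is (a−1)/(a+b−2) = 29.7/59.9 = 0.4958.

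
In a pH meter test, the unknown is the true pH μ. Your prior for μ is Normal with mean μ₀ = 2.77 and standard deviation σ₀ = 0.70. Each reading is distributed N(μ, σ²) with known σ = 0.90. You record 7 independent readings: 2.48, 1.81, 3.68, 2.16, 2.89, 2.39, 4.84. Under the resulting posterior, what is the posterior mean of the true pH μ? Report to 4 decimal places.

2.8694

For Normal data with known variance σ², a Normal(μ₀, σ₀²) prior on μ is conjugate. Posterior precision = 1/σ₀² + n/σ²; posterior mean is the precision-weighted average of μ₀ and x̄.
Σxᵢ = 2.48 + 1.81 + 3.68 + 2.16 + 2.89 + 2.39 + 4.84 = 20.25, so n·x̄ = 20.25.
σ₀² = 0.70² = 0.49, σ² = 0.90² = 0.81; σ² + n·σ₀² = 0.81 + 7·0.49 = 4.24.
Posterior mean = (μ₀/σ₀² + n·x̄/σ²)/(1/σ₀² + n/σ²) = (σ²·μ₀ + σ₀²·n·x̄)/(σ² + n·σ₀²) = (0.81·2.77 + 0.49·20.25)/4.24 = 12.1662/4.24 = 2.8694.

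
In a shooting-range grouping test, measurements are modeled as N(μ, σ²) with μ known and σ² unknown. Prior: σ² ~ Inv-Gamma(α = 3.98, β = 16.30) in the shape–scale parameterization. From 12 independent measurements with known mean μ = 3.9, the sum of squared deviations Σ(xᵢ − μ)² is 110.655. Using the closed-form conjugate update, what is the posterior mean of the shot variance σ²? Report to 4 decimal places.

With known mean μ and an Inverse-Gamma(α, β) prior on σ², the Normal likelihood is conjugate: posterior is Inv-Gamma(α + n/2, β + Σ(xᵢ−μ)²/2).
Posterior: Inv-Gamma(3.98 + 12/2, 16.30 + 110.655/2) = Inv-Gamma(9.98, 71.6275).
E[σ²|data] = β/(α−1) = 71.6275/8.98 = 7.9763.

7.9763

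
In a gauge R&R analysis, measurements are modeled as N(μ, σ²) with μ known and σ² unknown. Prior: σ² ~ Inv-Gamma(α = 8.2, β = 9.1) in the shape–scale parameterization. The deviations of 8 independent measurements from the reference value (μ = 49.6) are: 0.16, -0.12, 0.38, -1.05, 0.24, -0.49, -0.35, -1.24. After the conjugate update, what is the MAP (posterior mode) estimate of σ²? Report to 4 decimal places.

0.8123

With known mean μ and an Inverse-Gamma(α, β) prior on σ², the Normal likelihood is conjugate: posterior is Inv-Gamma(α + n/2, β + Σ(xᵢ−μ)²/2).
Σ(xᵢ−μ)² = (0.16)² + (-0.12)² + (0.38)² + (-1.05)² + (0.24)² + (-0.49)² + (-0.35)² + (-1.24)² = 3.2447.
Posterior: Inv-Gamma(8.2 + 8/2, 9.1 + 3.2447/2) = Inv-Gamma(12.20, 10.72235).
Mode = β/(α+1) = 10.72235/13.20 = 0.8123.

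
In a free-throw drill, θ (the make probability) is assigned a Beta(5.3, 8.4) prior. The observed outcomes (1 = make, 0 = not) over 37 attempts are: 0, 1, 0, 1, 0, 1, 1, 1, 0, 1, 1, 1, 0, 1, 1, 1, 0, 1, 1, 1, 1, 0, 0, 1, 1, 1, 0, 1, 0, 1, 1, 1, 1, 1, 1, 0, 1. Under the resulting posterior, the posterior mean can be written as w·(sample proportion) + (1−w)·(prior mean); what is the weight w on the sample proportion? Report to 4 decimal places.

The Beta prior is conjugate to a Binomial/Bernoulli likelihood; the update adds successes to α and failures to β.
Posterior mean = (α₀+k)/(α₀+β₀+n) = [n/(α₀+β₀+n)]·(k/n) + [(α₀+β₀)/(α₀+β₀+n)]·α₀/(α₀+β₀), so only n and the prior enter the weight.
The weight on the data is w = n/(α₀+β₀+n) = 37/(5.3+8.4+37) = 37/50.7 = 0.7298.

0.7298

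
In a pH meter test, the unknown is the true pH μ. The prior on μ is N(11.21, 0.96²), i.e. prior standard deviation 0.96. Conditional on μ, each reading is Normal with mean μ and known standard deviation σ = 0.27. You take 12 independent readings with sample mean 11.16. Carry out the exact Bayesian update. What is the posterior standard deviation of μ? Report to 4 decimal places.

0.0777

For Normal data with known variance σ², a Normal(μ₀, σ₀²) prior on μ is conjugate. Posterior precision = 1/σ₀² + n/σ²; posterior mean is the precision-weighted average of μ₀ and x̄.
σ₀² = 0.96² = 0.9216, σ² = 0.27² = 0.0729; σ² + n·σ₀² = 0.0729 + 12·0.9216 = 11.1321.
Posterior precision = 1/σ₀² + n/σ² = 1/0.9216 + 12/0.0729 = (σ² + n·σ₀²)/(σ₀²σ²) = 11.1321/(0.9216·0.0729); posterior variance σₙ² = σ₀²σ²/(σ² + n·σ₀²) = 0.9216·0.0729/11.1321 = 0.006035.
Posterior SD = √σₙ² = √(0.9216·0.0729/11.1321) = 0.0777.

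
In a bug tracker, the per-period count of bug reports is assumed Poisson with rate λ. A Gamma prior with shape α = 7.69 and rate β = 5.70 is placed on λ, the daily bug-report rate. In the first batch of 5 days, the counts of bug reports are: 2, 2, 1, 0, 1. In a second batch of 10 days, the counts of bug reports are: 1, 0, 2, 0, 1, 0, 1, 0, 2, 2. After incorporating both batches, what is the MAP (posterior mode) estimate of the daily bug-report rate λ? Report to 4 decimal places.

1.0478

With a Gamma(shape α, rate β) prior, the Poisson likelihood is conjugate: the posterior is Gamma(α + ΣXᵢ, β + n).
Batch 1: sum of counts S = 6 over n = 5 days.
After batch 1: Gamma(α+S, β+n) = Gamma(7.69+6, 5.70+5) = Gamma(13.69, 10.70).
Batch 2: sum of counts S = 9 over n = 10 days.
After batch 2: Gamma(α+S, β+n) = Gamma(13.69+9, 10.70+10) = Gamma(22.69, 20.70).
Mode of Gamma(α,β) for α≥1 is (α−1)/β = 21.69/20.70 = 1.0478.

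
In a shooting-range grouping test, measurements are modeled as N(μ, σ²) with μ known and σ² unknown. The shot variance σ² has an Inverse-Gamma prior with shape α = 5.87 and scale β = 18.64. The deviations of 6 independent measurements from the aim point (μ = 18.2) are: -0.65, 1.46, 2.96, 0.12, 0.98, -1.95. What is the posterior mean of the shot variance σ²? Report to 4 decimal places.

3.3909

With known mean μ and an Inverse-Gamma(α, β) prior on σ², the Normal likelihood is conjugate: posterior is Inv-Gamma(α + n/2, β + Σ(xᵢ−μ)²/2).
Σ(xᵢ−μ)² = (-0.65)² + (1.46)² + (2.96)² + (0.12)² + (0.98)² + (-1.95)² = 16.0930.
Posterior: Inv-Gamma(5.87 + 6/2, 18.64 + 16.0930/2) = Inv-Gamma(8.87, 26.68650).
E[σ²|data] = β/(α−1) = 26.68650/7.87 = 3.3909.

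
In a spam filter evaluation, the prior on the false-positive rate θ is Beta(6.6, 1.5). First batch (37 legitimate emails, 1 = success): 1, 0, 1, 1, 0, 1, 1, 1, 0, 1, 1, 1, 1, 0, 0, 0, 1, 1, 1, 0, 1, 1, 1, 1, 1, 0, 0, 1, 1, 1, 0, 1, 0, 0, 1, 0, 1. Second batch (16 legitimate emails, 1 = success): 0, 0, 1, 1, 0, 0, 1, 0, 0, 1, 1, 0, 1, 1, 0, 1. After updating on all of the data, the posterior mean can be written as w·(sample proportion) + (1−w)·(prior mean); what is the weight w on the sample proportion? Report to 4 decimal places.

The Beta prior is conjugate to a Binomial/Bernoulli likelihood; the update adds successes to α and failures to β.
Total number of legitimate emails: n = 37 + 16 = 53.
Posterior mean = (α₀+k)/(α₀+β₀+n) = [n/(α₀+β₀+n)]·(k/n) + [(α₀+β₀)/(α₀+β₀+n)]·α₀/(α₀+β₀), so only n and the prior enter the weight.
The weight on the data is w = n/(α₀+β₀+n) = 53/(6.6+1.5+53) = 53/61.1 = 0.8674.

0.8674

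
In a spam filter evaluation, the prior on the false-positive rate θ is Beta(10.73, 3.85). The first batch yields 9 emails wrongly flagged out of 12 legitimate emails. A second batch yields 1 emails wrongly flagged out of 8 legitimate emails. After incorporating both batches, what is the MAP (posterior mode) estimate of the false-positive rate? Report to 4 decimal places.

The Beta prior is conjugate to a Binomial/Bernoulli likelihood; the update adds successes to α and failures to β.
After batch 1: Beta(10.73+9, 3.85+3) = Beta(19.73, 6.85).
After batch 2: Beta(19.73+1, 6.85+7) = Beta(20.73, 13.85).
Mode of Beta(a,b) for a,b>1 is (a−1)/(a+b−2) = 19.73/32.58 = 0.6056.

0.6056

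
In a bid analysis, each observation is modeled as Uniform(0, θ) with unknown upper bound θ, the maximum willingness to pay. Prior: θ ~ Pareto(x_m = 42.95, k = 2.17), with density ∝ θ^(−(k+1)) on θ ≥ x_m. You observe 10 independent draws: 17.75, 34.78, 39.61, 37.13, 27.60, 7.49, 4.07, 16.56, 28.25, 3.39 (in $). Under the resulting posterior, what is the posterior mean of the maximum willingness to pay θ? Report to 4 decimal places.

A Pareto(scale x_m, shape k) prior on the upper bound θ of Uniform(0, θ) is conjugate: posterior is Pareto(max(x_m, max xᵢ), k + n).
Sample maximum = 39.61; prior scale x_m = 42.95 → posterior scale = max = 42.95.
Posterior shape = 2.17 + 10 = 12.17.
E[θ|data] = k·x_m/(k−1) = 12.17·42.95/11.17 = 46.7951.

46.7951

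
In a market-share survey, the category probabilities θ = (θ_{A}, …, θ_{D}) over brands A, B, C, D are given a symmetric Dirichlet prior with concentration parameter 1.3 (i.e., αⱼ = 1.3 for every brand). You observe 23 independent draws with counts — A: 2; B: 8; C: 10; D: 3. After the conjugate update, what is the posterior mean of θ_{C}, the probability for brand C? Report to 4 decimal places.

0.4007

The Dirichlet prior is conjugate to the Multinomial likelihood: each posterior αⱼ = prior αⱼ + observed count nⱼ.
Posterior concentration: (3.3, 9.3, 11.3, 4.3), total = 28.2.
E[θ_{C}|data] = α_{C}/Σα = 11.3/28.2 = 0.4007.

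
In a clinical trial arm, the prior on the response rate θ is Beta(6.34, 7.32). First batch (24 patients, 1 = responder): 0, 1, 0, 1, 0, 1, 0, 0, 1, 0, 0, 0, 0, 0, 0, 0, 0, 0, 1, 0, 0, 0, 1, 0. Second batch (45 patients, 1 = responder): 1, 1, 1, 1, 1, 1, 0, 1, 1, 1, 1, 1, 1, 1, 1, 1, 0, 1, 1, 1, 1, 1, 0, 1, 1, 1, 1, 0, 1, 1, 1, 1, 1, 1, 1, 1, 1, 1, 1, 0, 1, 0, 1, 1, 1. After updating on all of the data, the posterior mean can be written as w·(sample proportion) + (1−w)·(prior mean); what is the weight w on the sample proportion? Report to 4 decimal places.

0.8347

The Beta prior is conjugate to a Binomial/Bernoulli likelihood; the update adds successes to α and failures to β.
Total number of patients: n = 24 + 45 = 69.
Posterior mean = (α₀+k)/(α₀+β₀+n) = [n/(α₀+β₀+n)]·(k/n) + [(α₀+β₀)/(α₀+β₀+n)]·α₀/(α₀+β₀), so only n and the prior enter the weight.
The weight on the data is w = n/(α₀+β₀+n) = 69/(6.34+7.32+69) = 69/82.66 = 0.8347.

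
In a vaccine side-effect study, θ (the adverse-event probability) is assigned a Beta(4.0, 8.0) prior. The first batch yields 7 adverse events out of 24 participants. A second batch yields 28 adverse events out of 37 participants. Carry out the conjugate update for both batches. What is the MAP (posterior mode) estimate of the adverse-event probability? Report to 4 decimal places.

The Beta prior is conjugate to a Binomial/Bernoulli likelihood; the update adds successes to α and failures to β.
After batch 1: Beta(4.0+7, 8.0+17) = Beta(11.0, 25.0).
After batch 2: Beta(11.0+28, 25.0+9) = Beta(39.0, 34.0).
Mode of Beta(a,b) for a,b>1 is (a−1)/(a+b−2) = 38.0/71.0 = 0.5352.

0.5352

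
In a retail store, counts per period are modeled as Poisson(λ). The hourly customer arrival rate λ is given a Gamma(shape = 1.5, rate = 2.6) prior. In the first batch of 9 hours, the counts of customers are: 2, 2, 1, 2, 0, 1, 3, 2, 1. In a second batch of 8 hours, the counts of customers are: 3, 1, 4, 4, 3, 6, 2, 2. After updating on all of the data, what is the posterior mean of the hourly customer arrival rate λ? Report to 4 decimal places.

With a Gamma(shape α, rate β) prior, the Poisson likelihood is conjugate: the posterior is Gamma(α + ΣXᵢ, β + n).
Batch 1: sum of counts S = 14 over n = 9 hours.
After batch 1: Gamma(α+S, β+n) = Gamma(1.5+14, 2.6+9) = Gamma(15.5, 11.6).
Batch 2: sum of counts S = 25 over n = 8 hours.
After batch 2: Gamma(α+S, β+n) = Gamma(15.5+25, 11.6+8) = Gamma(40.5, 19.6).
Posterior mean = α/β = 40.5/19.6 = 2.0663.

2.0663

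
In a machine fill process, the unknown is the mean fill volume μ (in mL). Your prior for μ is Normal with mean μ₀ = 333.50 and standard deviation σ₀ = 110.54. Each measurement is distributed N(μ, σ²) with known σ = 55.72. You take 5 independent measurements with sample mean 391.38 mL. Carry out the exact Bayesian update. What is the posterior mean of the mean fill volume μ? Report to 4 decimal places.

For Normal data with known variance σ², a Normal(μ₀, σ₀²) prior on μ is conjugate. Posterior precision = 1/σ₀² + n/σ²; posterior mean is the precision-weighted average of μ₀ and x̄.
n·x̄ = 5·391.38 = 1956.9.
σ₀² = 110.54² = 12219.0916, σ² = 55.72² = 3104.7184; σ² + n·σ₀² = 3104.7184 + 5·12219.0916 = 64200.1764.
Posterior mean = (μ₀/σ₀² + n·x̄/σ²)/(1/σ₀² + n/σ²) = (σ²·μ₀ + σ₀²·n·x̄)/(σ² + n·σ₀²) = (3104.7184·333.50 + 12219.0916·1956.9)/64200.1764 = 24946963.93844/64200.1764 = 388.5809.

388.5809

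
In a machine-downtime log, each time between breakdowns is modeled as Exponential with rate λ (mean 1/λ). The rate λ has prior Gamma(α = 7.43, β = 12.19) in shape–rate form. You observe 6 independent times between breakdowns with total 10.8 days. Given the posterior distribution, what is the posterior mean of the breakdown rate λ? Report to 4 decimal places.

With a Gamma(shape α, rate β) prior on the exponential rate λ, the posterior after n observations with total T = Σxᵢ is Gamma(α+n, β+T).
Posterior: Gamma(7.43+6, 12.19+10.8) = Gamma(13.43, 22.99).
Posterior mean of λ = α/β = 13.43/22.99 = 0.5842.

0.5842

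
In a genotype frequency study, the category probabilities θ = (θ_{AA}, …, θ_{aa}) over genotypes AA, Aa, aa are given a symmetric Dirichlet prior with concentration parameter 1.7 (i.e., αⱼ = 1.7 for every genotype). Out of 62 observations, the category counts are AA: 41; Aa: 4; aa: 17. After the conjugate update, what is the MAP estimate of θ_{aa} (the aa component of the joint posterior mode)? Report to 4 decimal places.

0.2761

The Dirichlet prior is conjugate to the Multinomial likelihood: each posterior αⱼ = prior αⱼ + observed count nⱼ.
Posterior concentration: (42.7, 5.7, 18.7), total = 67.1.
Joint mode component: (α_{aa}−1)/(Σα−K) = 17.7/64.1 = 0.2761.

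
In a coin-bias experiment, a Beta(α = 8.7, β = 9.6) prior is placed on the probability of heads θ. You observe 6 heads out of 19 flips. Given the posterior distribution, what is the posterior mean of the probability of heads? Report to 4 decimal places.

The Beta prior is conjugate to a Binomial/Bernoulli likelihood; the update adds successes to α and failures to β.
Posterior: Beta(α+k, β+n−k) = Beta(8.7+6, 9.6+13) = Beta(14.7, 22.6).
Posterior mean = α/(α+β) = 14.7/37.3 = 0.3941.

0.3941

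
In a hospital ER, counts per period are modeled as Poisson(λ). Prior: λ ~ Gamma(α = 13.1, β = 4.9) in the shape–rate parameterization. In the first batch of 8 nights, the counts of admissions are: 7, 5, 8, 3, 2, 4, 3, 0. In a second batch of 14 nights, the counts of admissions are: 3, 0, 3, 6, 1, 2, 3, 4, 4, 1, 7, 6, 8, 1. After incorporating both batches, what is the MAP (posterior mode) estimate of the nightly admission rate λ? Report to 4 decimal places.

3.4610

With a Gamma(shape α, rate β) prior, the Poisson likelihood is conjugate: the posterior is Gamma(α + ΣXᵢ, β + n).
Batch 1: sum of counts S = 32 over n = 8 nights.
After batch 1: Gamma(α+S, β+n) = Gamma(13.1+32, 4.9+8) = Gamma(45.1, 12.9).
Batch 2: sum of counts S = 49 over n = 14 nights.
After batch 2: Gamma(α+S, β+n) = Gamma(45.1+49, 12.9+14) = Gamma(94.1, 26.9).
Mode of Gamma(α,β) for α≥1 is (α−1)/β = 93.1/26.9 = 3.4610.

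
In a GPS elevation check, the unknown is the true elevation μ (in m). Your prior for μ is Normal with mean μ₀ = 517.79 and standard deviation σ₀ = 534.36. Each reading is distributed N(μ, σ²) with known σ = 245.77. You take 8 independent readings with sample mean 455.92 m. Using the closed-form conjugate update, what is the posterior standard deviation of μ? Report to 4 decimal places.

For Normal data with known variance σ², a Normal(μ₀, σ₀²) prior on μ is conjugate. Posterior precision = 1/σ₀² + n/σ²; posterior mean is the precision-weighted average of μ₀ and x̄.
σ₀² = 534.36² = 285540.6096, σ² = 245.77² = 60402.8929; σ² + n·σ₀² = 60402.8929 + 8·285540.6096 = 2344727.7697.
Posterior precision = 1/σ₀² + n/σ² = 1/285540.6096 + 8/60402.8929 = (σ² + n·σ₀²)/(σ₀²σ²) = 2344727.7697/(285540.6096·60402.8929); posterior variance σₙ² = σ₀²σ²/(σ² + n·σ₀²) = 285540.6096·60402.8929/2344727.7697 = 7355.855585.
Posterior SD = √σₙ² = √(285540.6096·60402.8929/2344727.7697) = 85.7663.

85.7663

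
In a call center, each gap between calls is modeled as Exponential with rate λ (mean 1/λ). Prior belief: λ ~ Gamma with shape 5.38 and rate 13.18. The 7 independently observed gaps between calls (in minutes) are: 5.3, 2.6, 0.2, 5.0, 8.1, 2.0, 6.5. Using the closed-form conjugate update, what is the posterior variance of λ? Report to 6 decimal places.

With a Gamma(shape α, rate β) prior on the exponential rate λ, the posterior after n observations with total T = Σxᵢ is Gamma(α+n, β+T).
Sum of observations T = 29.7 minutes; n = 7.
Posterior: Gamma(5.38+7, 13.18+29.7) = Gamma(12.38, 42.88).
Var = α/β² = 0.006733.

0.006733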